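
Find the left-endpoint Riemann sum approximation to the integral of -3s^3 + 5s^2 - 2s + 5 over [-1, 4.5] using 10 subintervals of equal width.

-95.42671875

Δs = (4.5 − (-1))/10 = 0.55.
Left endpoints: -1, -0.45, 0.1, 0.65, 1.2, 1.75, 2.3, 2.85, 3.4, 3.95.
f(-1) = 15, f(-0.45) = 7.185875, f(0.1) = 4.847, f(0.65) = 4.988625, f(1.2) = 4.616, f(1.75) = 0.734375, f(2.3) = -9.651, f(2.85) = -29.534875, f(3.4) = -61.912, f(3.95) = -109.777125.
Sum = Δs · [f(-1) + f(-0.45) + f(0.1) + ...].
Sum = -95.42671875.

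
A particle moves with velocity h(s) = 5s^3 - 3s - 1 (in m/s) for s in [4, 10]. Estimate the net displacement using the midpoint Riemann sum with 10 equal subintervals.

Δs = (10 − 4)/10 = 0.6.
Midpoints: 4.3, 4.9, 5.5, 6.1, 6.7, 7.3, 7.9, 8.5, 9.1, 9.7.
h(4.3) = 383.635, h(4.9) = 572.545, h(5.5) = 814.375, h(6.1) = 1115.605, h(6.7) = 1482.715, h(7.3) = 1922.185, h(7.9) = 2440.495, h(8.5) = 3044.125, h(9.1) = 3739.555, h(9.7) = 4533.265.
Sum = Δs · [h(4.3) + h(4.9) + h(5.5) + ...].
Sum = 12029.1.

12029.1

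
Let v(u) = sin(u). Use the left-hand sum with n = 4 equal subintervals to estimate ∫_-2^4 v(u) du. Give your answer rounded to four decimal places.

Δu = (4 − (-2))/4 = 1.5.
Left endpoints: -2, -0.5, 1, 2.5.
v(-2) ≈ -0.9093, v(-0.5) ≈ -0.4794, v(1) ≈ 0.8415, v(2.5) ≈ 0.5985.
Sum = Δu · [v(-2) + v(-0.5) + v(1) + v(2.5)].
Sum ≈ 0.0768.

0.0768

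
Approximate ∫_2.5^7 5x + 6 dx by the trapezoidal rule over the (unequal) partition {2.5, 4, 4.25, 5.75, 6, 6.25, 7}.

133.875

Subinterval widths: 1.5, 0.25, 1.5, 0.25, 0.25, 0.75.
f(2.5) = 18.5, f(4) = 26, f(4.25) = 27.25, f(5.75) = 34.75, f(6) = 36, f(6.25) = 37.25, f(7) = 41.
On each subinterval the trapezoid contributes (Δx_i/2)·[f(x_{i-1}) + f(x_i)].
Sum = 133.875.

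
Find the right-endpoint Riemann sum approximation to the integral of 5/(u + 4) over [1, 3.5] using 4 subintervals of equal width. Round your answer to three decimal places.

Δu = (3.5 − 1)/4 = 0.625.
Right endpoints: 1.625, 2.25, 2.875, 3.5.
f(1.625) = 8/9, f(2.25) = 0.8, f(2.875) = 8/11, f(3.5) = 2/3.
Sum = Δu · [f(1.625) + f(2.25) + f(2.875) + f(3.5)].
Sum ≈ 1.927.

1.927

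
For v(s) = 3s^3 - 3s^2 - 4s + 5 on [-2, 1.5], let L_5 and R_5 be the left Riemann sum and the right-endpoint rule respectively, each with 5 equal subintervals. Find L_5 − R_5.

-17.7625

L_5 = -8.96.
R_5 = 8.8025.
L_5 − R_5 = -17.7625.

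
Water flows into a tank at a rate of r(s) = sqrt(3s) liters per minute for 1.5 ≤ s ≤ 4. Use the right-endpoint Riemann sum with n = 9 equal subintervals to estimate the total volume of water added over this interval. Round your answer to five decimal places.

7.30102

Δs = (4 − 1.5)/9 = 5/18.
Right endpoints: 16/9, 37/18, 7/3, 47/18, 26/9, 19/6, 31/9, 67/18, 4.
r(16/9) ≈ 2.30940, r(37/18) ≈ 2.48328, r(7/3) ≈ 2.64575, r(47/18) ≈ 2.79881, r(26/9) ≈ 2.94392, r(19/6) ≈ 3.08221, r(31/9) ≈ 3.21455, r(67/18) ≈ 3.34166, r(4) ≈ 3.46410.
Sum = Δs · [r(16/9) + r(37/18) + r(7/3) + ...].
Sum ≈ 7.30102.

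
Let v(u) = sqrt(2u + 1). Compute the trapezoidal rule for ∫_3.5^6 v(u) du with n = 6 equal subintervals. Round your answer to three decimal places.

Δu = (6 − 3.5)/6 = 5/12.
v(3.5) ≈ 2.828, v(47/12) ≈ 2.972, v(13/3) ≈ 3.109, v(4.75) ≈ 3.240, v(31/6) ≈ 3.367, v(67/12) ≈ 3.488, v(6) ≈ 3.606.
T_6 = (Δu/2)·[v(u_0) + 2v(u_1) + ... + 2v(u_{5}) + v(u_6)].
Sum ≈ 8.080.

8.080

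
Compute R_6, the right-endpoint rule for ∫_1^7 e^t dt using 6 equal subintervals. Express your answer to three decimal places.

1730.548

Δt = (7 − 1)/6 = 1.
Right endpoints: 2, 3, 4, 5, 6, 7.
f(2) ≈ 7.389, f(3) ≈ 20.086, f(4) ≈ 54.598, f(5) ≈ 148.413, f(6) ≈ 403.429, f(7) ≈ 1096.633.
Sum = Δt · [f(2) + f(3) + f(4) + ...].
Sum ≈ 1730.548.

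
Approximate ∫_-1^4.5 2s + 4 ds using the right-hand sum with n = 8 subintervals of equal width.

Δs = (4.5 − (-1))/8 = 0.6875.
Right endpoints: -0.3125, 0.375, 1.0625, 1.75, 2.4375, 3.125, 3.8125, 4.5.
f(-0.3125) = 3.375, f(0.375) = 4.75, f(1.0625) = 6.125, f(1.75) = 7.5, f(2.4375) = 8.875, f(3.125) = 10.25, f(3.8125) = 11.625, f(4.5) = 13.
Sum = Δs · [f(-0.3125) + f(0.375) + f(1.0625) + ...].
Sum = 45.03125.

45.03125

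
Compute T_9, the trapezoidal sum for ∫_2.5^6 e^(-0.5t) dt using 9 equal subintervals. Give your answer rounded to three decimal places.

Δt = (6 − 2.5)/9 = 7/18.
f(2.5) ≈ 0.287, f(26/9) ≈ 0.236, f(59/18) ≈ 0.194, f(11/3) ≈ 0.160, f(73/18) ≈ 0.132, f(40/9) ≈ 0.108, f(29/6) ≈ 0.089, f(47/9) ≈ 0.073, f(101/18) ≈ 0.060, f(6) ≈ 0.050.
T_9 = (Δt/2)·[f(t_0) + 2f(t_1) + ... + 2f(t_{8}) + f(t_9)].
Sum ≈ 0.475.

0.475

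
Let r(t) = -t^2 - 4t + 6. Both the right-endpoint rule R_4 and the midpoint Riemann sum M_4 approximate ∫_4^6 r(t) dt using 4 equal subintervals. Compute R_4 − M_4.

R_4 = -85.75.
M_4 = -78.625.
R_4 − M_4 = -7.125.

-7.125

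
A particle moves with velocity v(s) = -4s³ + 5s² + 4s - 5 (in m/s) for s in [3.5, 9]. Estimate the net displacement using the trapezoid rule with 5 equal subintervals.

Δs = (9 − 3.5)/5 = 1.1.
v(3.5) = -101.25, v(4.6) = -270.144, v(5.7) = -560.522, v(6.8) = -1004.328, v(7.9) = -1633.506, v(9) = -2480.
T_5 = (Δs/2)·[v(s_0) + 2v(s_1) + ... + 2v(s_{4}) + v(s_5)].
Sum = -5235.0375.

-5235.0375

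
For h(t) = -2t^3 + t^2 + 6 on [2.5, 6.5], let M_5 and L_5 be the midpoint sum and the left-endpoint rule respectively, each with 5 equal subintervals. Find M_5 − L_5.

M_5 = -757.12.
L_5 = -580.96.
M_5 − L_5 = -176.16.

-176.16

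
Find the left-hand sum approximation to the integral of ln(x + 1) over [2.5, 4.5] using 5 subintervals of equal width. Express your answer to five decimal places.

2.89966

Δx = (4.5 − 2.5)/5 = 0.4.
Left endpoints: 2.5, 2.9, 3.3, 3.7, 4.1.
f(2.5) ≈ 1.25276, f(2.9) ≈ 1.36098, f(3.3) ≈ 1.45862, f(3.7) ≈ 1.54756, f(4.1) ≈ 1.62924.
Sum = Δx · [f(2.5) + f(2.9) + f(3.3) + f(3.7) + f(4.1)].
Sum ≈ 2.89966.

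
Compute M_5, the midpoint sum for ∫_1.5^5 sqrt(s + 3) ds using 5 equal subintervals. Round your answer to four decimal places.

Δs = (5 − 1.5)/5 = 0.7.
Midpoints: 1.85, 2.55, 3.25, 3.95, 4.65.
f(1.85) ≈ 2.2023, f(2.55) ≈ 2.3558, f(3.25) ≈ 2.5000, f(3.95) ≈ 2.6363, f(4.65) ≈ 2.7659.
Sum = Δs · [f(1.85) + f(2.55) + f(3.25) + f(3.95) + f(4.65)].
Sum ≈ 8.7222.

8.7222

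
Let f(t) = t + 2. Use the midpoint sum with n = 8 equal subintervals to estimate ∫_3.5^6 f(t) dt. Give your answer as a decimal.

16.875

Δt = (6 − 3.5)/8 = 0.3125.
Midpoints: 3.65625, 3.96875, 4.28125, 4.59375, 4.90625, 5.21875, 5.53125, 5.84375.
f(3.65625) = 5.65625, f(3.96875) = 5.96875, f(4.28125) = 6.28125, f(4.59375) = 6.59375, f(4.90625) = 6.90625, f(5.21875) = 7.21875, f(5.53125) = 7.53125, f(5.84375) = 7.84375.
Sum = Δt · [f(3.65625) + f(3.96875) + f(4.28125) + ...].
Sum = 16.875.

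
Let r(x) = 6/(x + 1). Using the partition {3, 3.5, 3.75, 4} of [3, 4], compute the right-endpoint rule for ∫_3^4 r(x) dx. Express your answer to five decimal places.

Subinterval widths: 0.5, 0.25, 0.25.
Right endpoints: 3.5, 3.75, 4.
r(3.5) = 4/3, r(3.75) = 24/19, r(4) = 1.2.
Sum = Σ Δx_i · r(x_i).
Sum ≈ 1.28246.

1.28246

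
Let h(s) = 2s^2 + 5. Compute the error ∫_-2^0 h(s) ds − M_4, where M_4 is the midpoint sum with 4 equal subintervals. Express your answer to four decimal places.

Exact integral: ∫_-2^0 h(s) ds ≈ 15.333333.
M_4 = 15.25.
Error ≈ 15.333333 − 15.25 ≈ 0.0833.

0.0833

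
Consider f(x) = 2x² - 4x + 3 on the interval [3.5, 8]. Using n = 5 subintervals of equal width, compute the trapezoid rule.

Δx = (8 − 3.5)/5 = 0.9.
f(3.5) = 13.5, f(4.4) = 24.12, f(5.3) = 37.98, f(6.2) = 55.08, f(7.1) = 75.42, f(8) = 99.
T_5 = (Δx/2)·[f(x_0) + 2f(x_1) + ... + 2f(x_{4}) + f(x_5)].
Sum = 223.965.

223.965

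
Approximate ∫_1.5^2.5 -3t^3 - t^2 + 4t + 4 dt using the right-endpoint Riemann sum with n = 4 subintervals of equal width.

-22.375

Δt = (2.5 − 1.5)/4 = 0.25.
Right endpoints: 1.75, 2, 2.25, 2.5.
f(1.75) = -8.140625, f(2) = -16, f(2.25) = -26.234375, f(2.5) = -39.125.
Sum = Δt · [f(1.75) + f(2) + f(2.25) + f(2.5)].
Sum = -22.375.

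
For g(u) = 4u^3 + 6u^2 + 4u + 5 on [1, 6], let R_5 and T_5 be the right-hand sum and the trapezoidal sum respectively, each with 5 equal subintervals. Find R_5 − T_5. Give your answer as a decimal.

R_5 = 2405.
T_5 = 1860.
R_5 − T_5 = 545.

545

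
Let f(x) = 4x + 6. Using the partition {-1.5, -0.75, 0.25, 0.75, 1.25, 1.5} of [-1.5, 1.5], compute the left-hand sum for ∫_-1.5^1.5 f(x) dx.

Subinterval widths: 0.75, 1, 0.5, 0.5, 0.25.
Left endpoints: -1.5, -0.75, 0.25, 0.75, 1.25.
f(-1.5) = 0, f(-0.75) = 3, f(0.25) = 7, f(0.75) = 9, f(1.25) = 11.
Sum = Σ Δx_i · f(x_i).
Sum = 13.75.

13.75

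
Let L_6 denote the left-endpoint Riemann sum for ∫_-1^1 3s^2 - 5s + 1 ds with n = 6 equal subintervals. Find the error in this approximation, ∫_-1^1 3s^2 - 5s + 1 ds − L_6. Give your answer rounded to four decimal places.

-1.7778

Exact integral: ∫_-1^1 f(s) ds = 4.
L_6 ≈ 5.777778.
Error ≈ 4 − 5.777778 ≈ -1.7778.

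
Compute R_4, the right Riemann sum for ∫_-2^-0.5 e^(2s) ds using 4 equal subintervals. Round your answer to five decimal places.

0.24844

Δs = (-0.5 − (-2))/4 = 0.375.
Right endpoints: -1.625, -1.25, -0.875, -0.5.
f(-1.625) ≈ 0.03877, f(-1.25) ≈ 0.08208, f(-0.875) ≈ 0.17377, f(-0.5) ≈ 0.36788.
Sum = Δs · [f(-1.625) + f(-1.25) + f(-0.875) + f(-0.5)].
Sum ≈ 0.24844.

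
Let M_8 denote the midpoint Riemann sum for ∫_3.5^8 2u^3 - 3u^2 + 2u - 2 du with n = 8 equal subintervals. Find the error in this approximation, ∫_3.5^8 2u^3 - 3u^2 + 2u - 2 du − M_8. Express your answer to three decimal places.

3.738

Exact integral: ∫_3.5^8 f(u) du = 1546.59375.
M_8 ≈ 1542.85620.
Error ≈ 1546.59375 − 1542.85620 ≈ 3.738.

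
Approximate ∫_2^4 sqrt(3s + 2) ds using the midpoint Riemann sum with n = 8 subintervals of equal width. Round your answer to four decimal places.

Δs = (4 − 2)/8 = 0.25.
Midpoints: 2.125, 2.375, 2.625, 2.875, 3.125, 3.375, 3.625, 3.875.
f(2.125) ≈ 2.8940, f(2.375) ≈ 3.0208, f(2.625) ≈ 3.1425, f(2.875) ≈ 3.2596, f(3.125) ≈ 3.3727, f(3.375) ≈ 3.4821, f(3.625) ≈ 3.5882, f(3.875) ≈ 3.6912.
Sum = Δs · [f(2.125) + f(2.375) + f(2.625) + ...].
Sum ≈ 6.6127.

6.6127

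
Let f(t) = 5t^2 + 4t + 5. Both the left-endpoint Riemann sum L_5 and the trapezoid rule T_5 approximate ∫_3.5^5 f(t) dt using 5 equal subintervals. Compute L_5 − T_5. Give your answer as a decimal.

-10.4625

L_5 = 159.525.
T_5 = 169.9875.
L_5 − T_5 = -10.4625.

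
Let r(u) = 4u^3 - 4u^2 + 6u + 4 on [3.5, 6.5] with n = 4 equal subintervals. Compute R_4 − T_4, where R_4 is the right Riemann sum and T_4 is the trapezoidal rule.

309.375

R_4 = 1753.125.
T_4 = 1443.75.
R_4 − T_4 = 309.375.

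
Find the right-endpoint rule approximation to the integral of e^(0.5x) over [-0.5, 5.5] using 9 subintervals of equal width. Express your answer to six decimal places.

34.957020

Δx = (5.5 − (-0.5))/9 = 2/3.
Right endpoints: 1/6, 5/6, 1.5, 13/6, 17/6, 3.5, 25/6, 29/6, 5.5.
f(1/6) ≈ 1.086904, f(5/6) ≈ 1.516897, f(1.5) ≈ 2.117000, f(13/6) ≈ 2.954512, f(17/6) ≈ 4.123353, f(3.5) ≈ 5.754603, f(25/6) ≈ 8.031195, f(29/6) ≈ 11.208436, f(5.5) ≈ 15.642632.
Sum = Δx · [f(1/6) + f(5/6) + f(1.5) + ...].
Sum ≈ 34.957020.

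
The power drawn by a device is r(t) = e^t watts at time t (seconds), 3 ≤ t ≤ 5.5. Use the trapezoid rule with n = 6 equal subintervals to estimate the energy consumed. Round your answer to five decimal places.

Δt = (5.5 − 3)/6 = 5/12.
r(3) ≈ 20.08554, r(41/12) ≈ 30.46769, r(23/6) ≈ 46.21634, r(4.25) ≈ 70.10541, r(14/3) ≈ 106.34268, r(61/12) ≈ 161.31086, r(5.5) ≈ 244.69193.
T_6 = (Δt/2)·[r(t_0) + 2r(t_1) + ... + 2r(t_{5}) + r(t_6)].
Sum ≈ 227.84655.

227.84655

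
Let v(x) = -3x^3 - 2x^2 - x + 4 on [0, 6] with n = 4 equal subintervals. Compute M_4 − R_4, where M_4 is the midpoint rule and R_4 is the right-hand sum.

M_4 = -1077.375.
R_4 = -1719.75.
M_4 − R_4 = 642.375.

642.375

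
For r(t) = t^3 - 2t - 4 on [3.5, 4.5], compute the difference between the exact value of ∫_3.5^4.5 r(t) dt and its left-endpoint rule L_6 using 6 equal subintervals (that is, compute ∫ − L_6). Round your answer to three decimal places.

Exact integral: ∫_3.5^4.5 r(t) dt = 53.
L_6 ≈ 49.20139.
Error ≈ 53 − 49.20139 ≈ 3.799.

3.799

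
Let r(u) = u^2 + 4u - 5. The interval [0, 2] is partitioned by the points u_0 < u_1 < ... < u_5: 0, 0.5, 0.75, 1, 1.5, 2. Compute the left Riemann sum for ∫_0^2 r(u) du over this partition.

Subinterval widths: 0.5, 0.25, 0.25, 0.5, 0.5.
Left endpoints: 0, 0.5, 0.75, 1, 1.5.
r(0) = -5, r(0.5) = -2.75, r(0.75) = -1.4375, r(1) = 0, r(1.5) = 3.25.
Sum = Σ Δu_i · r(u_i).
Sum = -1.921875.

-1.921875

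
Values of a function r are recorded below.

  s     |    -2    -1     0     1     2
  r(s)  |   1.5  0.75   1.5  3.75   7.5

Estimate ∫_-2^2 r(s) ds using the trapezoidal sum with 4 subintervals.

10.5

Δs = 1.
T_4 = (1/2)·[1.5 + 2·0.75 + 2·1.5 + 2·3.75 + 7.5] = 10.5.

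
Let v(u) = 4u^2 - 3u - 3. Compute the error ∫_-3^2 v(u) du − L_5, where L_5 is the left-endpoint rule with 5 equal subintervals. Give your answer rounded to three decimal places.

Exact integral: ∫_-3^2 v(u) du ≈ 39.16667.
L_5 = 60.
Error ≈ 39.16667 − 60 ≈ -20.833.

-20.833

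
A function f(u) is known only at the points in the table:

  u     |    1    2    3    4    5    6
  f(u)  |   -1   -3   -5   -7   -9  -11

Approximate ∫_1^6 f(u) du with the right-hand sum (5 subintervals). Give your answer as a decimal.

Δu = 1.
Sum = 1·[(-3) + (-5) + (-7) + (-9) + (-11)] = -35.

-35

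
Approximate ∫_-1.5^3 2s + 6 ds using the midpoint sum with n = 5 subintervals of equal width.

Δs = (3 − (-1.5))/5 = 0.9.
Midpoints: -1.05, -0.15, 0.75, 1.65, 2.55.
f(-1.05) = 3.9, f(-0.15) = 5.7, f(0.75) = 7.5, f(1.65) = 9.3, f(2.55) = 11.1.
Sum = Δs · [f(-1.05) + f(-0.15) + f(0.75) + f(1.65) + f(2.55)].
Sum = 33.75.

33.75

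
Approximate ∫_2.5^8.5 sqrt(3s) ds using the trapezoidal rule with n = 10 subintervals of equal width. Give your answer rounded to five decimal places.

Δs = (8.5 − 2.5)/10 = 0.6.
f(2.5) ≈ 2.73861, f(3.1) ≈ 3.04959, f(3.7) ≈ 3.33167, f(4.3) ≈ 3.59166, f(4.9) ≈ 3.83406, f(5.5) ≈ 4.06202, f(6.1) ≈ 4.27785, f(6.7) ≈ 4.48330, f(7.3) ≈ 4.67974, f(7.9) ≈ 4.86826, f(8.5) ≈ 5.04975.
T_10 = (Δs/2)·[f(s_0) + 2f(s_1) + ... + 2f(s_{9}) + f(s_10)].
Sum ≈ 24.04340.

24.04340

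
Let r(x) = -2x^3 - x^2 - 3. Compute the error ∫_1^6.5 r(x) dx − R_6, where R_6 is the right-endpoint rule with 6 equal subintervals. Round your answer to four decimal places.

Exact integral: ∫_1^6.5 r(x) dx ≈ -999.739583.
R_6 ≈ -1287.569734.
Error ≈ -999.739583 − (-1287.569734) ≈ 287.8302.

287.8302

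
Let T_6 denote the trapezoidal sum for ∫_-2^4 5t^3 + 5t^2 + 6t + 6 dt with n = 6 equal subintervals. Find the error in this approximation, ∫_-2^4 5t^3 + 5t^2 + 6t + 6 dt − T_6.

Exact integral: ∫_-2^4 f(t) dt = 492.
T_6 = 512.
Error = 492 − 512 = -20.

-20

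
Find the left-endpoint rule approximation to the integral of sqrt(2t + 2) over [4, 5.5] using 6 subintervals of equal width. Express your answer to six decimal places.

Δt = (5.5 − 4)/6 = 0.25.
Left endpoints: 4, 4.25, 4.5, 4.75, 5, 5.25.
f(4) ≈ 3.162278, f(4.25) ≈ 3.240370, f(4.5) ≈ 3.316625, f(4.75) ≈ 3.391165, f(5) ≈ 3.464102, f(5.25) ≈ 3.535534.
Sum = Δt · [f(4) + f(4.25) + f(4.5) + ...].
Sum ≈ 5.027518.

5.027518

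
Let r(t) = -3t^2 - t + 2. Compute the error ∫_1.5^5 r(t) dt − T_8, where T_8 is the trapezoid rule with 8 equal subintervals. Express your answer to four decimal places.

Exact integral: ∫_1.5^5 r(t) dt = -126.
T_8 ≈ -126.334961.
Error ≈ -126 − (-126.334961) ≈ 0.3350.

0.3350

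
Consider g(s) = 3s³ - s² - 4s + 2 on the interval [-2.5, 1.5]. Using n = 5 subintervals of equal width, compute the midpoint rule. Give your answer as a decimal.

-14.66

Δs = (1.5 − (-2.5))/5 = 0.8.
Midpoints: -2.1, -1.3, -0.5, 0.3, 1.1.
g(-2.1) = -21.793, g(-1.3) = -1.081, g(-0.5) = 3.375, g(0.3) = 0.791, g(1.1) = 0.383.
Sum = Δs · [g(-2.1) + g(-1.3) + g(-0.5) + g(0.3) + g(1.1)].
Sum = -14.66.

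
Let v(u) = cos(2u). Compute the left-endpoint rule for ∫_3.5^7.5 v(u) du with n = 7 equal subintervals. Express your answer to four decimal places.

0.4295

Δu = (7.5 − 3.5)/7 = 4/7.
Left endpoints: 3.5, 57/14, 65/14, 73/14, 81/14, 89/14, 97/14.
v(3.5) ≈ 0.7539, v(57/14) ≈ -0.2849, v(65/14) ≈ -0.9903, v(73/14) ≈ -0.5371, v(81/14) ≈ 0.5446, v(89/14) ≈ 0.9891, v(97/14) ≈ 0.2764.
Sum = Δu · [v(3.5) + v(57/14) + v(65/14) + ...].
Sum ≈ 0.4295.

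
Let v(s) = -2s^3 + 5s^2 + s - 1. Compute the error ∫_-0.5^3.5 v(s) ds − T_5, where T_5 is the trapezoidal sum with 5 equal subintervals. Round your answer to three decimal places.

Exact integral: ∫_-0.5^3.5 v(s) ds ≈ -1.33333.
T_5 = -3.04.
Error ≈ -1.33333 − (-3.04) ≈ 1.707.

1.707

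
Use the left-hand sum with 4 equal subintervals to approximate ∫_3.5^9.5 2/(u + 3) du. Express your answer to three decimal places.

1.425

Δu = (9.5 − 3.5)/4 = 1.5.
Left endpoints: 3.5, 5, 6.5, 8.
f(3.5) = 4/13, f(5) = 0.25, f(6.5) = 4/19, f(8) = 2/11.
Sum = Δu · [f(3.5) + f(5) + f(6.5) + f(8)].
Sum ≈ 1.425.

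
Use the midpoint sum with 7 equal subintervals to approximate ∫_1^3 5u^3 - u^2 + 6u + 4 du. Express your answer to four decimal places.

Δu = (3 − 1)/7 = 2/7.
Midpoints: 8/7, 10/7, 12/7, 2, 16/7, 18/7, 20/7.
f(8/7) = 5836/343, f(10/7) = 8612/343, f(12/7) = 12532/343, f(2) = 52, f(16/7) = 24764/343, f(18/7) = 33556/343, f(20/7) = 44452/343.
Sum = Δu · [f(8/7) + f(10/7) + f(12/7) + ...].
Sum ≈ 122.9388.

122.9388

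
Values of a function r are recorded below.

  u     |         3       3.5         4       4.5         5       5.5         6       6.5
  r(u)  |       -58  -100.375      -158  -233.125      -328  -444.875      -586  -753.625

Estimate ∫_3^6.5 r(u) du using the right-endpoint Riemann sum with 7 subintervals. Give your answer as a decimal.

Δu = 0.5.
Sum = 0.5·[(-100.375) + (-158) + (-233.125) + (-328) + (-444.875) + (-586) + (-753.625)] = -1302.

-1302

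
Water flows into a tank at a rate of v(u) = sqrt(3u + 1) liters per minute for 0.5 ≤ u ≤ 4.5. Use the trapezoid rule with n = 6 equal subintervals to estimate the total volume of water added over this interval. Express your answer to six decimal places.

Δu = (4.5 − 0.5)/6 = 2/3.
v(0.5) ≈ 1.581139, v(7/6) ≈ 2.121320, v(11/6) ≈ 2.549510, v(2.5) ≈ 2.915476, v(19/6) ≈ 3.240370, v(23/6) ≈ 3.535534, v(4.5) ≈ 3.807887.
T_6 = (Δu/2)·[v(u_0) + 2v(u_1) + ... + 2v(u_{5}) + v(u_6)].
Sum ≈ 11.371149.

11.371149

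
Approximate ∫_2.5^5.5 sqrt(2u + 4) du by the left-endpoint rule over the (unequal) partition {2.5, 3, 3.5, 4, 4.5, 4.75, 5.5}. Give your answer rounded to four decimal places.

10.1286

Subinterval widths: 0.5, 0.5, 0.5, 0.5, 0.25, 0.75.
Left endpoints: 2.5, 3, 3.5, 4, 4.5, 4.75.
f(2.5) ≈ 3.0000, f(3) ≈ 3.1623, f(3.5) ≈ 3.3166, f(4) ≈ 3.4641, f(4.5) ≈ 3.6056, f(4.75) ≈ 3.6742.
Sum = Σ Δu_i · f(u_i).
Sum ≈ 10.1286.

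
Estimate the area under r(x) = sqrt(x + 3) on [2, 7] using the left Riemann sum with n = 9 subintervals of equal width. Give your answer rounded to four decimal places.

Δx = (7 − 2)/9 = 5/9.
Left endpoints: 2, 23/9, 28/9, 11/3, 38/9, 43/9, 16/3, 53/9, 58/9.
r(2) ≈ 2.2361, r(23/9) ≈ 2.3570, r(28/9) ≈ 2.4721, r(11/3) ≈ 2.5820, r(38/9) ≈ 2.6874, r(43/9) ≈ 2.7889, r(16/3) ≈ 2.8868, r(53/9) ≈ 2.9814, r(58/9) ≈ 3.0732.
Sum = Δx · [r(2) + r(23/9) + r(28/9) + ...].
Sum ≈ 13.3693.

13.3693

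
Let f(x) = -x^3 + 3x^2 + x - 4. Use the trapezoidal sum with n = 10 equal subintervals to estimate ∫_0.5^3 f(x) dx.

0.95703125

Δx = (3 − 0.5)/10 = 0.25.
f(0.5) = -2.875, f(0.75) = -1.984375, f(1) = -1, f(1.25) = -0.015625, f(1.5) = 0.875, f(1.75) = 1.578125, f(2) = 2, f(2.25) = 2.046875, f(2.5) = 1.625, f(2.75) = 0.640625, f(3) = -1.
T_10 = (Δx/2)·[f(x_0) + 2f(x_1) + ... + 2f(x_{9}) + f(x_10)].
Sum = 0.95703125.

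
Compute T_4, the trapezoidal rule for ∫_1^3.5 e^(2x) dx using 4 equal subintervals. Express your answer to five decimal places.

613.75577

Δx = (3.5 − 1)/4 = 0.625.
f(1) ≈ 7.38906, f(1.625) ≈ 25.79034, f(2.25) ≈ 90.01713, f(2.875) ≈ 314.19066, f(3.5) ≈ 1096.63316.
T_4 = (Δx/2)·[f(x_0) + 2f(x_1) + 2f(x_2) + 2f(x_3) + f(x_4)].
Sum ≈ 613.75577.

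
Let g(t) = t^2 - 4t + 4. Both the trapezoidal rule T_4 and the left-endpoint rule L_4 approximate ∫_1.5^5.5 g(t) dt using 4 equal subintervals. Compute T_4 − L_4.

T_4 = 15.
L_4 = 9.
T_4 − L_4 = 6.

6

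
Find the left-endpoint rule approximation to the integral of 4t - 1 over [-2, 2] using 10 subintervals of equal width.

Δt = (2 − (-2))/10 = 0.4.
Left endpoints: -2, -1.6, -1.2, -0.8, -0.4, 0, 0.4, 0.8, 1.2, 1.6.
f(-2) = -9, f(-1.6) = -7.4, f(-1.2) = -5.8, f(-0.8) = -4.2, f(-0.4) = -2.6, f(0) = -1, f(0.4) = 0.6, f(0.8) = 2.2, f(1.2) = 3.8, f(1.6) = 5.4.
Sum = Δt · [f(-2) + f(-1.6) + f(-1.2) + ...].
Sum = -7.2.

-7.2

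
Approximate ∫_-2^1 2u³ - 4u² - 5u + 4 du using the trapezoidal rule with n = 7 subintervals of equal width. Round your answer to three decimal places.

Δu = (1 − (-2))/7 = 3/7.
f(-2) = -18, f(-11/7) = -1983/343, f(-8/7) = 516/343, f(-5/7) = 1647/343, f(-2/7) = 1734/343, f(1/7) = 1101/343, f(4/7) = 72/343, f(1) = -3.
T_7 = (Δu/2)·[f(u_0) + 2f(u_1) + ... + 2f(u_{6}) + f(u_7)].
Sum ≈ -0.643.

-0.643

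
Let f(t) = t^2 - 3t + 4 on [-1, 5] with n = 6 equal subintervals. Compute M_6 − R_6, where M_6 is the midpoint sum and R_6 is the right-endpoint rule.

M_6 = 29.5.
R_6 = 34.
M_6 − R_6 = -4.5.

-4.5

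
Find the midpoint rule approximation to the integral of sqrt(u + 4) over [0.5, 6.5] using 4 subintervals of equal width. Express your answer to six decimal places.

Δu = (6.5 − 0.5)/4 = 1.5.
Midpoints: 1.25, 2.75, 4.25, 5.75.
f(1.25) ≈ 2.291288, f(2.75) ≈ 2.598076, f(4.25) ≈ 2.872281, f(5.75) ≈ 3.122499.
Sum = Δu · [f(1.25) + f(2.75) + f(4.25) + f(5.75)].
Sum ≈ 16.326217.

16.326217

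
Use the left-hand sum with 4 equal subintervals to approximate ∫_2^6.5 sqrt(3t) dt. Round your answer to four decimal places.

Δt = (6.5 − 2)/4 = 1.125.
Left endpoints: 2, 3.125, 4.25, 5.375.
f(2) ≈ 2.4495, f(3.125) ≈ 3.0619, f(4.25) ≈ 3.5707, f(5.375) ≈ 4.0156.
Sum = Δt · [f(2) + f(3.125) + f(4.25) + f(5.375)].
Sum ≈ 14.7349.

14.7349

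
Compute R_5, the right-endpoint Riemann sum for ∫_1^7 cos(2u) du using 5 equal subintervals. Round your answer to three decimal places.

Δu = (7 − 1)/5 = 1.2.
Right endpoints: 2.2, 3.4, 4.6, 5.8, 7.
f(2.2) ≈ -0.307, f(3.4) ≈ 0.869, f(4.6) ≈ -0.975, f(5.8) ≈ 0.568, f(7) ≈ 0.137.
Sum = Δu · [f(2.2) + f(3.4) + f(4.6) + f(5.8) + f(7)].
Sum ≈ 0.351.

0.351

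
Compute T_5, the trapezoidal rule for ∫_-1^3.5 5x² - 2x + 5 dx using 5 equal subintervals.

Δx = (3.5 − (-1))/5 = 0.9.
f(-1) = 12, f(-0.1) = 5.25, f(0.8) = 6.6, f(1.7) = 16.05, f(2.6) = 33.6, f(3.5) = 59.25.
T_5 = (Δx/2)·[f(x_0) + 2f(x_1) + ... + 2f(x_{4}) + f(x_5)].
Sum = 87.4125.

87.4125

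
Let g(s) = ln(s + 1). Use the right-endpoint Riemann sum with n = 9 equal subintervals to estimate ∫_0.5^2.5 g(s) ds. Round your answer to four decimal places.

Δs = (2.5 − 0.5)/9 = 2/9.
Right endpoints: 13/18, 17/18, 7/6, 25/18, 29/18, 11/6, 37/18, 41/18, 2.5.
g(13/18) ≈ 0.5436, g(17/18) ≈ 0.6650, g(7/6) ≈ 0.7732, g(25/18) ≈ 0.8708, g(29/18) ≈ 0.9598, g(11/6) ≈ 1.0415, g(37/18) ≈ 1.1170, g(41/18) ≈ 1.1872, g(2.5) ≈ 1.2528.
Sum = Δs · [g(13/18) + g(17/18) + g(7/6) + ...].
Sum ≈ 1.8691.

1.8691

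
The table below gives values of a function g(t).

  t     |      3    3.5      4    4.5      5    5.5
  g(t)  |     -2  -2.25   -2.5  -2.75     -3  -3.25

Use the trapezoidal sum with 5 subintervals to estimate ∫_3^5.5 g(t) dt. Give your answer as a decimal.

-6.5625

Δt = 0.5.
T_5 = (0.5/2)·[(-2) + 2·(-2.25) + 2·(-2.5) + 2·(-2.75) + 2·(-3) + (-3.25)] = -6.5625.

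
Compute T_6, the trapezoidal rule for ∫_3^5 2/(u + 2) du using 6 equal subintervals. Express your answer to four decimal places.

0.6733

Δu = (5 − 3)/6 = 1/3.
f(3) = 0.4, f(10/3) = 0.375, f(11/3) = 6/17, f(4) = 1/3, f(13/3) = 6/19, f(14/3) = 0.3, f(5) = 2/7.
T_6 = (Δu/2)·[f(u_0) + 2f(u_1) + ... + 2f(u_{5}) + f(u_6)].
Sum ≈ 0.6733.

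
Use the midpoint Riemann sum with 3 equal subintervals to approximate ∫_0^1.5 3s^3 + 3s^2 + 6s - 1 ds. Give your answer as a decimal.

Δs = (1.5 − 0)/3 = 0.5.
Midpoints: 0.25, 0.75, 1.25.
f(0.25) = 0.734375, f(0.75) = 6.453125, f(1.25) = 17.046875.
Sum = Δs · [f(0.25) + f(0.75) + f(1.25)].
Sum = 12.1171875.

12.1171875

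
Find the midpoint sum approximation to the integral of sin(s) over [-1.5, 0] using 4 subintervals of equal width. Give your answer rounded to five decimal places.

Δs = (0 − (-1.5))/4 = 0.375.
Midpoints: -1.3125, -0.9375, -0.5625, -0.1875.
f(-1.3125) ≈ -0.96683, f(-0.9375) ≈ -0.80608, f(-0.5625) ≈ -0.53330, f(-0.1875) ≈ -0.18640.
Sum = Δs · [f(-1.3125) + f(-0.9375) + f(-0.5625) + f(-0.1875)].
Sum ≈ -0.93473.

-0.93473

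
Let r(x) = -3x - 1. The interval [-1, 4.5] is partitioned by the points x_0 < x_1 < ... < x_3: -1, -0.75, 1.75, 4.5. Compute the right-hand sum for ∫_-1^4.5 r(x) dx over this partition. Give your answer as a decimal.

-55.1875

Subinterval widths: 0.25, 2.5, 2.75.
Right endpoints: -0.75, 1.75, 4.5.
r(-0.75) = 1.25, r(1.75) = -6.25, r(4.5) = -14.5.
Sum = Σ Δx_i · r(x_i).
Sum = -55.1875.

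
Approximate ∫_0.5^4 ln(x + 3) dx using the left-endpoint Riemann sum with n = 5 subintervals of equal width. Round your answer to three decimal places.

Δx = (4 − 0.5)/5 = 0.7.
Left endpoints: 0.5, 1.2, 1.9, 2.6, 3.3.
f(0.5) ≈ 1.253, f(1.2) ≈ 1.435, f(1.9) ≈ 1.589, f(2.6) ≈ 1.723, f(3.3) ≈ 1.841.
Sum = Δx · [f(0.5) + f(1.2) + f(1.9) + f(2.6) + f(3.3)].
Sum ≈ 5.488.

5.488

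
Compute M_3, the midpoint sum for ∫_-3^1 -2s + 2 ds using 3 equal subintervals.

16

Δs = (1 − (-3))/3 = 4/3.
Midpoints: -7/3, -1, 1/3.
f(-7/3) = 20/3, f(-1) = 4, f(1/3) = 4/3.
Sum = Δs · [f(-7/3) + f(-1) + f(1/3)].
Sum = 16.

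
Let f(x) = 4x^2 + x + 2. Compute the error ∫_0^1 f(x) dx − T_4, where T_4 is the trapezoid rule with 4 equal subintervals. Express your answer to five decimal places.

Exact integral: ∫_0^1 f(x) dx ≈ 3.8333333.
T_4 = 3.875.
Error ≈ 3.8333333 − 3.875 ≈ -0.04167.

-0.04167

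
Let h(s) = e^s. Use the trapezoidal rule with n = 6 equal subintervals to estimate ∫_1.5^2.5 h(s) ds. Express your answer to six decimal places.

Δs = (2.5 − 1.5)/6 = 1/6.
h(1.5) ≈ 4.481689, h(5/3) ≈ 5.294490, h(11/6) ≈ 6.254701, h(2) ≈ 7.389056, h(13/6) ≈ 8.729138, h(7/3) ≈ 10.312259, h(2.5) ≈ 12.182494.
T_6 = (Δs/2)·[h(s_0) + 2h(s_1) + ... + 2h(s_{5}) + h(s_6)].
Sum ≈ 7.718623.

7.718623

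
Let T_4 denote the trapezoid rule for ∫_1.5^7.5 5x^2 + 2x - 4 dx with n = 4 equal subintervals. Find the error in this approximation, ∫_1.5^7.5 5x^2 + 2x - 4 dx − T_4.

-11.25

Exact integral: ∫_1.5^7.5 f(x) dx = 727.5.
T_4 = 738.75.
Error = 727.5 − 738.75 = -11.25.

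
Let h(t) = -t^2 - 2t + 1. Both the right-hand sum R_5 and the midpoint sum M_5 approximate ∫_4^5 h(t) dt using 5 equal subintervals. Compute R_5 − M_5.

-1.11

R_5 = -29.44.
M_5 = -28.33.
R_5 − M_5 = -1.11.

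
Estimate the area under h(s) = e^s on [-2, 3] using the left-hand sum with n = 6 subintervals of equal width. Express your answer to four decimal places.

Δs = (3 − (-2))/6 = 5/6.
Left endpoints: -2, -7/6, -1/3, 0.5, 4/3, 13/6.
h(-2) ≈ 0.1353, h(-7/6) ≈ 0.3114, h(-1/3) ≈ 0.7165, h(0.5) ≈ 1.6487, h(4/3) ≈ 3.7937, h(13/6) ≈ 8.7291.
Sum = Δs · [h(-2) + h(-7/6) + h(-1/3) + ...].
Sum ≈ 12.7790.

12.7790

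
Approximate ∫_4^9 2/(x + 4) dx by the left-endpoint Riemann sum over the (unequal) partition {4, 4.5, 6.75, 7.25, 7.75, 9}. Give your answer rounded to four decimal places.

Subinterval widths: 0.5, 2.25, 0.5, 0.5, 1.25.
Left endpoints: 4, 4.5, 6.75, 7.25, 7.75.
f(4) = 0.25, f(4.5) = 4/17, f(6.75) = 8/43, f(7.25) = 8/45, f(7.75) = 8/47.
Sum = Σ Δx_i · f(x_i).
Sum ≈ 1.0491.

1.0491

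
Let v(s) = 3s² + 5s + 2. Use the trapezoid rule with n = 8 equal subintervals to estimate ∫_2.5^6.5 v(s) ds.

Δs = (6.5 − 2.5)/8 = 0.5.
v(2.5) = 33.25, v(3) = 44, v(3.5) = 56.25, v(4) = 70, v(4.5) = 85.25, v(5) = 102, v(5.5) = 120.25, v(6) = 140, v(6.5) = 161.25.
T_8 = (Δs/2)·[v(s_0) + 2v(s_1) + ... + 2v(s_{7}) + v(s_8)].
Sum = 357.5.

357.5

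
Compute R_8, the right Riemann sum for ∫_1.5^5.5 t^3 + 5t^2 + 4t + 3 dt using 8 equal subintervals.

Δt = (5.5 − 1.5)/8 = 0.5.
Right endpoints: 2, 2.5, 3, 3.5, 4, 4.5, 5, 5.5.
f(2) = 39, f(2.5) = 59.875, f(3) = 87, f(3.5) = 121.125, f(4) = 163, f(4.5) = 213.375, f(5) = 273, f(5.5) = 342.625.
Sum = Δt · [f(2) + f(2.5) + f(3) + ...].
Sum = 649.5.

649.5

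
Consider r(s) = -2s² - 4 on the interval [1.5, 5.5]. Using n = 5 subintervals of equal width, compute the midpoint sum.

-124.24

Δs = (5.5 − 1.5)/5 = 0.8.
Midpoints: 1.9, 2.7, 3.5, 4.3, 5.1.
r(1.9) = -11.22, r(2.7) = -18.58, r(3.5) = -28.5, r(4.3) = -40.98, r(5.1) = -56.02.
Sum = Δs · [r(1.9) + r(2.7) + r(3.5) + r(4.3) + r(5.1)].
Sum = -124.24.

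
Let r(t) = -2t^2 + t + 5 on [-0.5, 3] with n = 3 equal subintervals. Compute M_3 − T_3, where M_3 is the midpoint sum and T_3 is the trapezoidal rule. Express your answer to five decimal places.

2.38194

M_3 ≈ 4.5856481.
T_3 ≈ 2.2037037.
M_3 − T_3 ≈ 2.38194.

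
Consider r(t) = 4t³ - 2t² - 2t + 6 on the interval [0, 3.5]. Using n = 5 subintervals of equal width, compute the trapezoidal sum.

135.66

Δt = (3.5 − 0)/5 = 0.7.
r(0) = 6, r(0.7) = 4.992, r(1.4) = 10.256, r(2.1) = 30.024, r(2.8) = 72.528, r(3.5) = 146.
T_5 = (Δt/2)·[r(t_0) + 2r(t_1) + ... + 2r(t_{4}) + r(t_5)].
Sum = 135.66.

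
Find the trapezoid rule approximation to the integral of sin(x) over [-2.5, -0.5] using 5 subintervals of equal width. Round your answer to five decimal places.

Δx = (-0.5 − (-2.5))/5 = 0.4.
f(-2.5) ≈ -0.59847, f(-2.1) ≈ -0.86321, f(-1.7) ≈ -0.99166, f(-1.3) ≈ -0.96356, f(-0.9) ≈ -0.78333, f(-0.5) ≈ -0.47943.
T_5 = (Δx/2)·[f(x_0) + 2f(x_1) + ... + 2f(x_{4}) + f(x_5)].
Sum ≈ -1.65628.

-1.65628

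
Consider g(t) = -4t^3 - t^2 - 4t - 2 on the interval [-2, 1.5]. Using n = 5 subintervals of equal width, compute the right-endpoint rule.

-15.995

Δt = (1.5 − (-2))/5 = 0.7.
Right endpoints: -1.3, -0.6, 0.1, 0.8, 1.5.
g(-1.3) = 10.298, g(-0.6) = 0.904, g(0.1) = -2.414, g(0.8) = -7.888, g(1.5) = -23.75.
Sum = Δt · [g(-1.3) + g(-0.6) + g(0.1) + g(0.8) + g(1.5)].
Sum = -15.995.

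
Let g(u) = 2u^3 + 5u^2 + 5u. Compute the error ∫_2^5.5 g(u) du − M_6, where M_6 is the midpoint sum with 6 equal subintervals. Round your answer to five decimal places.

Exact integral: ∫_2^5.5 g(u) du ≈ 779.1145833.
M_6 ≈ 776.3852720.
Error ≈ 779.1145833 − 776.3852720 ≈ 2.72931.

2.72931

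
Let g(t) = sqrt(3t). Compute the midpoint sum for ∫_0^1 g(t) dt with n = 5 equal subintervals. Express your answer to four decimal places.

1.1627

Δt = (1 − 0)/5 = 0.2.
Midpoints: 0.1, 0.3, 0.5, 0.7, 0.9.
g(0.1) ≈ 0.5477, g(0.3) ≈ 0.9487, g(0.5) ≈ 1.2247, g(0.7) ≈ 1.4491, g(0.9) ≈ 1.6432.
Sum = Δt · [g(0.1) + g(0.3) + g(0.5) + g(0.7) + g(0.9)].
Sum ≈ 1.1627.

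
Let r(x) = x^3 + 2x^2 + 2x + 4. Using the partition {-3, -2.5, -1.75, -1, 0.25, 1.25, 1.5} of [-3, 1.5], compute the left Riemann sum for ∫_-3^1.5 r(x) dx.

3.640625

Subinterval widths: 0.5, 0.75, 0.75, 1.25, 1, 0.25.
Left endpoints: -3, -2.5, -1.75, -1, 0.25, 1.25.
r(-3) = -11, r(-2.5) = -4.125, r(-1.75) = 1.265625, r(-1) = 3, r(0.25) = 4.640625, r(1.25) = 11.578125.
Sum = Σ Δx_i · r(x_i).
Sum = 3.640625.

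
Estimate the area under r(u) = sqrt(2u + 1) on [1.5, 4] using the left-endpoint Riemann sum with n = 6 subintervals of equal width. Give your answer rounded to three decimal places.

Δu = (4 − 1.5)/6 = 5/12.
Left endpoints: 1.5, 23/12, 7/3, 2.75, 19/6, 43/12.
r(1.5) ≈ 2.000, r(23/12) ≈ 2.198, r(7/3) ≈ 2.380, r(2.75) ≈ 2.550, r(19/6) ≈ 2.708, r(43/12) ≈ 2.858.
Sum = Δu · [r(1.5) + r(23/12) + r(7/3) + ...].
Sum ≈ 6.123.

6.123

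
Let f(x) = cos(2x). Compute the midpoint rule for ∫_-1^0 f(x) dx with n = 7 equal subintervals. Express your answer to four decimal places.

0.4562

Δx = (0 − (-1))/7 = 1/7.
Midpoints: -13/14, -11/14, -9/14, -0.5, -5/14, -3/14, -1/14.
f(-13/14) ≈ -0.2824, f(-11/14) ≈ -0.0006, f(-9/14) ≈ 0.2812, f(-0.5) ≈ 0.5403, f(-5/14) ≈ 0.7556, f(-3/14) ≈ 0.9096, f(-1/14) ≈ 0.9898.
Sum = Δx · [f(-13/14) + f(-11/14) + f(-9/14) + ...].
Sum ≈ 0.4562.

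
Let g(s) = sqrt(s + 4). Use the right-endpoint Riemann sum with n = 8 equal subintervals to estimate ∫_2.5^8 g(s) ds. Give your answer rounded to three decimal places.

Δs = (8 − 2.5)/8 = 0.6875.
Right endpoints: 3.1875, 3.875, 4.5625, 5.25, 5.9375, 6.625, 7.3125, 8.
g(3.1875) ≈ 2.681, g(3.875) ≈ 2.806, g(4.5625) ≈ 2.926, g(5.25) ≈ 3.041, g(5.9375) ≈ 3.152, g(6.625) ≈ 3.260, g(7.3125) ≈ 3.363, g(8) ≈ 3.464.
Sum = Δs · [g(3.1875) + g(3.875) + g(4.5625) + ...].
Sum ≈ 16.977.

16.977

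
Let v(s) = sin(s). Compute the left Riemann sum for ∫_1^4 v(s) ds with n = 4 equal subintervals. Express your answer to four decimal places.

Δs = (4 − 1)/4 = 0.75.
Left endpoints: 1, 1.75, 2.5, 3.25.
v(1) ≈ 0.8415, v(1.75) ≈ 0.9840, v(2.5) ≈ 0.5985, v(3.25) ≈ -0.1082.
Sum = Δs · [v(1) + v(1.75) + v(2.5) + v(3.25)].
Sum ≈ 1.7368.

1.7368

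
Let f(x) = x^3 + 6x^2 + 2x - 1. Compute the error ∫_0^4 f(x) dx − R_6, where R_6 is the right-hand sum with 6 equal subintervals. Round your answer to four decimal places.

Exact integral: ∫_0^4 f(x) dx = 204.
R_6 ≈ 263.555556.
Error ≈ 204 − 263.555556 ≈ -59.5556.

-59.5556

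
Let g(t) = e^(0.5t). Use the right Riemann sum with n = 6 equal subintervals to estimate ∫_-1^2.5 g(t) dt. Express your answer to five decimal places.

6.64957

Δt = (2.5 − (-1))/6 = 7/12.
Right endpoints: -5/12, 1/6, 0.75, 4/3, 23/12, 2.5.
g(-5/12) ≈ 0.81194, g(1/6) ≈ 1.08690, g(0.75) ≈ 1.45499, g(4/3) ≈ 1.94773, g(23/12) ≈ 2.60735, g(2.5) ≈ 3.49034.
Sum = Δt · [g(-5/12) + g(1/6) + g(0.75) + ...].
Sum ≈ 6.64957.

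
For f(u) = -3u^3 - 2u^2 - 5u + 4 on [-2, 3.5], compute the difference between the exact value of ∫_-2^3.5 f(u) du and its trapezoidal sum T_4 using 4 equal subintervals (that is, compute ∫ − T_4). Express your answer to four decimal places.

15.1644

Exact integral: ∫_-2^3.5 f(u) du ≈ -133.088542.
T_4 ≈ -148.252930.
Error ≈ -133.088542 − (-148.252930) ≈ 15.1644.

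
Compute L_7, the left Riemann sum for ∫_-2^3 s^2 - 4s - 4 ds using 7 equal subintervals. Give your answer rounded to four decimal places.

Δs = (3 − (-2))/7 = 5/7.
Left endpoints: -2, -9/7, -4/7, 1/7, 6/7, 11/7, 16/7.
f(-2) = 8, f(-9/7) = 137/49, f(-4/7) = -68/49, f(1/7) = -223/49, f(6/7) = -328/49, f(11/7) = -383/49, f(16/7) = -388/49.
Sum = Δs · [f(-2) + f(-9/7) + f(-4/7) + ...].
Sum ≈ -12.5510.

-12.5510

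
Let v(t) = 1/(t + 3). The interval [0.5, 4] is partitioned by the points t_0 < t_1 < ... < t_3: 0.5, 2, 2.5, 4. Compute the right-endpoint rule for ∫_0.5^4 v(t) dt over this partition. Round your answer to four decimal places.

Subinterval widths: 1.5, 0.5, 1.5.
Right endpoints: 2, 2.5, 4.
v(2) = 0.2, v(2.5) = 2/11, v(4) = 1/7.
Sum = Σ Δt_i · v(t_i).
Sum ≈ 0.6052.

0.6052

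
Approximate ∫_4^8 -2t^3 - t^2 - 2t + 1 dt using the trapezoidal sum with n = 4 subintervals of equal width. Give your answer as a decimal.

Δt = (8 − 4)/4 = 1.
f(4) = -151, f(5) = -284, f(6) = -479, f(7) = -748, f(8) = -1103.
T_4 = (Δt/2)·[f(t_0) + 2f(t_1) + 2f(t_2) + 2f(t_3) + f(t_4)].
Sum = -2138.

-2138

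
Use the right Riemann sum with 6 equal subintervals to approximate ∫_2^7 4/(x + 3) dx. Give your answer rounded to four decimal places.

Δx = (7 − 2)/6 = 5/6.
Right endpoints: 17/6, 11/3, 4.5, 16/3, 37/6, 7.
f(17/6) = 24/35, f(11/3) = 0.6, f(4.5) = 8/15, f(16/3) = 0.48, f(37/6) = 24/55, f(7) = 0.4.
Sum = Δx · [f(17/6) + f(11/3) + f(4.5) + ...].
Sum ≈ 2.6128.

2.6128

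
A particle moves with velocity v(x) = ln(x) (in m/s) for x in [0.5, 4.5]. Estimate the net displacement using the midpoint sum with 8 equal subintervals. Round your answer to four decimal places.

3.1325

Δx = (4.5 − 0.5)/8 = 0.5.
Midpoints: 0.75, 1.25, 1.75, 2.25, 2.75, 3.25, 3.75, 4.25.
v(0.75) ≈ -0.2877, v(1.25) ≈ 0.2231, v(1.75) ≈ 0.5596, v(2.25) ≈ 0.8109, v(2.75) ≈ 1.0116, v(3.25) ≈ 1.1787, v(3.75) ≈ 1.3218, v(4.25) ≈ 1.4469.
Sum = Δx · [v(0.75) + v(1.25) + v(1.75) + ...].
Sum ≈ 3.1325.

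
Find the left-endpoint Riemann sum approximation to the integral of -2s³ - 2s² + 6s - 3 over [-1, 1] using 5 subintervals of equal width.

-9.04

Δs = (1 − (-1))/5 = 0.4.
Left endpoints: -1, -0.6, -0.2, 0.2, 0.6.
f(-1) = -9, f(-0.6) = -6.888, f(-0.2) = -4.264, f(0.2) = -1.896, f(0.6) = -0.552.
Sum = Δs · [f(-1) + f(-0.6) + f(-0.2) + f(0.2) + f(0.6)].
Sum = -9.04.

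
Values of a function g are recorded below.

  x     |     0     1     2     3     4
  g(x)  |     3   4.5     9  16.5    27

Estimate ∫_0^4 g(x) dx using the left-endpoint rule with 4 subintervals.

Δx = 1.
Sum = 1·[3 + 4.5 + 9 + 16.5] = 33.

33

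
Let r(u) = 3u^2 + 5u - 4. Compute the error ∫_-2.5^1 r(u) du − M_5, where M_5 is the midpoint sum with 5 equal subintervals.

Exact integral: ∫_-2.5^1 r(u) du = -10.5.
M_5 = -10.92875.
Error = -10.5 − (-10.92875) = 0.42875.

0.42875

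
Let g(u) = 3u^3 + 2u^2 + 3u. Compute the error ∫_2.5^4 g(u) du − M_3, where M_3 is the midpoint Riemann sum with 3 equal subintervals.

Exact integral: ∫_2.5^4 g(u) du = 209.578125.
M_3 = 208.6015625.
Error = 209.578125 − 208.6015625 = 0.9765625.

0.9765625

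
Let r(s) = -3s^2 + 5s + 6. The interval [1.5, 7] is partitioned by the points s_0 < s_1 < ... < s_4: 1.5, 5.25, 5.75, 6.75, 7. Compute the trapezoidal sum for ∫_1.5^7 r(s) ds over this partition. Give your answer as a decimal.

-216.6875

Subinterval widths: 3.75, 0.5, 1, 0.25.
r(1.5) = 6.75, r(5.25) = -50.4375, r(5.75) = -64.4375, r(6.75) = -96.9375, r(7) = -106.
On each subinterval the trapezoid contributes (Δs_i/2)·[r(s_{i-1}) + r(s_i)].
Sum = -216.6875.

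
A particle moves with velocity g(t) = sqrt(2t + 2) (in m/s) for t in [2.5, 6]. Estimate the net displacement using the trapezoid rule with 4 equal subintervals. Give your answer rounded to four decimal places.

Δt = (6 − 2.5)/4 = 0.875.
g(2.5) ≈ 2.6458, g(3.375) ≈ 2.9580, g(4.25) ≈ 3.2404, g(5.125) ≈ 3.5000, g(6) ≈ 3.7417.
T_4 = (Δt/2)·[g(t_0) + 2g(t_1) + 2g(t_2) + 2g(t_3) + g(t_4)].
Sum ≈ 11.2806.

11.2806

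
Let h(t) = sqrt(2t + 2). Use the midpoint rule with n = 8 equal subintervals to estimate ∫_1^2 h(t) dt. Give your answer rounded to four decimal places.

2.2324

Δt = (2 − 1)/8 = 0.125.
Midpoints: 1.0625, 1.1875, 1.3125, 1.4375, 1.5625, 1.6875, 1.8125, 1.9375.
h(1.0625) ≈ 2.0310, h(1.1875) ≈ 2.0917, h(1.3125) ≈ 2.1506, h(1.4375) ≈ 2.2079, h(1.5625) ≈ 2.2638, h(1.6875) ≈ 2.3184, h(1.8125) ≈ 2.3717, h(1.9375) ≈ 2.4238.
Sum = Δt · [h(1.0625) + h(1.1875) + h(1.3125) + ...].
Sum ≈ 2.2324.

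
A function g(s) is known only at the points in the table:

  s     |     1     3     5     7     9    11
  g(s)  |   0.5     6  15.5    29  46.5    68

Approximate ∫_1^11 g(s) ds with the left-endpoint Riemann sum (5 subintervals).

195

Δs = 2.
Sum = 2·[0.5 + 6 + 15.5 + 29 + 46.5] = 195.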